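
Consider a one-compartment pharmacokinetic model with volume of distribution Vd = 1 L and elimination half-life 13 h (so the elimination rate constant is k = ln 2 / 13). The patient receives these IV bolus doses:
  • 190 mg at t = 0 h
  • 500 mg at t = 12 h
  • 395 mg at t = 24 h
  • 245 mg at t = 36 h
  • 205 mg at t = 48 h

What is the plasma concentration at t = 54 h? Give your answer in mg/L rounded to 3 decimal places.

k = ln 2 / 13 = 0.05332 per h
Dose 1 (190 mg at t=0 h): 190·exp(−0.05332·54) = 10.674 mg/L
Dose 2 (500 mg at t=12 h): 500·exp(−0.05332·42) = 53.261 mg/L
Dose 3 (395 mg at t=24 h): 395·exp(−0.05332·30) = 79.783 mg/L
Dose 4 (245 mg at t=36 h): 245·exp(−0.05332·18) = 93.833 mg/L
Dose 5 (205 mg at t=48 h): 205·exp(−0.05332·6) = 148.873 mg/L
C(54) = 10.674 + 53.261 + 79.783 + 93.833 + 148.873 = 386.425 mg/L

386.425 mg/L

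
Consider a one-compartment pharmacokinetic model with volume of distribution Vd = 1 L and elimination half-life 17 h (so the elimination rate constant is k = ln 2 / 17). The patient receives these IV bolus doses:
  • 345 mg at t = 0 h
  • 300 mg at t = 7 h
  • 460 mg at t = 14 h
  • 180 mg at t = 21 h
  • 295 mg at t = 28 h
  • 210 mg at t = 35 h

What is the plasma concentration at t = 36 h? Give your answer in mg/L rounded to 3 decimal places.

k = ln 2 / 17 = 0.04077 per h
Dose 1 (345 mg at t=0 h): 345·exp(−0.04077·36) = 79.496 mg/L
Dose 2 (300 mg at t=7 h): 300·exp(−0.04077·29) = 91.960 mg/L
Dose 3 (460 mg at t=14 h): 460·exp(−0.04077·22) = 187.581 mg/L
Dose 4 (180 mg at t=21 h): 180·exp(−0.04077·15) = 97.647 mg/L
Dose 5 (295 mg at t=28 h): 295·exp(−0.04077·8) = 212.893 mg/L
Dose 6 (210 mg at t=35 h): 210·exp(−0.04077·1) = 201.610 mg/L
C(36) = 79.496 + 91.960 + 187.581 + 97.647 + 212.893 + 201.610 = 871.186 mg/L

871.186 mg/L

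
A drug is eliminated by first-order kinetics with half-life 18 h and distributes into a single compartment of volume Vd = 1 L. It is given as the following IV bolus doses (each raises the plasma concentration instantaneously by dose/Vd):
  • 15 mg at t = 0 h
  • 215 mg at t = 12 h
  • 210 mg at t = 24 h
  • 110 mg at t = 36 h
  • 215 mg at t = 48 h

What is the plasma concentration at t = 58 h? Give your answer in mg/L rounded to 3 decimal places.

288.315 mg/L

k = ln 2 / 18 = 0.03851 per h
Dose 1 (15 mg at t=0 h): 15·exp(−0.03851·58) = 1.607 mg/L
Dose 2 (215 mg at t=12 h): 215·exp(−0.03851·46) = 36.571 mg/L
Dose 3 (210 mg at t=24 h): 210·exp(−0.03851·34) = 56.703 mg/L
Dose 4 (110 mg at t=36 h): 110·exp(−0.03851·22) = 47.148 mg/L
Dose 5 (215 mg at t=48 h): 215·exp(−0.03851·10) = 146.285 mg/L
C(58) = 1.607 + 36.571 + 56.703 + 47.148 + 146.285 = 288.315 mg/L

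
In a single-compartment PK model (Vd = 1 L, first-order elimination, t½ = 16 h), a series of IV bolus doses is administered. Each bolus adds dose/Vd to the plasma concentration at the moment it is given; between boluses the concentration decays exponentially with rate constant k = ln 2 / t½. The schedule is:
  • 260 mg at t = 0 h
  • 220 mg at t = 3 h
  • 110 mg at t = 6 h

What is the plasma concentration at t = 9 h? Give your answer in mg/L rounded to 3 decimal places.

k = ln 2 / 16 = 0.04332 per h
Dose 1 (260 mg at t=0 h): 260·exp(−0.04332·9) = 176.053 mg/L
Dose 2 (220 mg at t=3 h): 220·exp(−0.04332·6) = 169.643 mg/L
Dose 3 (110 mg at t=6 h): 110·exp(−0.04332·3) = 96.594 mg/L
C(9) = 176.053 + 169.643 + 96.594 = 442.290 mg/L

442.290 mg/L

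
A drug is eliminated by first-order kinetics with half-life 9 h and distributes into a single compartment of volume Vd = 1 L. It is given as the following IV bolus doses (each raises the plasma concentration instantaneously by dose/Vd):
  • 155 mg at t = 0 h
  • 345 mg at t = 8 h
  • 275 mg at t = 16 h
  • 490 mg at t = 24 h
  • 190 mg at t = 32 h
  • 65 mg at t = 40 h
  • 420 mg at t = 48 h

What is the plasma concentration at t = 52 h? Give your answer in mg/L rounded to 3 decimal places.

463.526 mg/L

k = ln 2 / 9 = 0.07702 per h
Dose 1 (155 mg at t=0 h): 155·exp(−0.07702·52) = 2.825 mg/L
Dose 2 (345 mg at t=8 h): 345·exp(−0.07702·44) = 11.644 mg/L
Dose 3 (275 mg at t=16 h): 275·exp(−0.07702·36) = 17.188 mg/L
Dose 4 (490 mg at t=24 h): 490·exp(−0.07702·28) = 56.710 mg/L
Dose 5 (190 mg at t=32 h): 190·exp(−0.07702·20) = 40.719 mg/L
Dose 6 (65 mg at t=40 h): 65·exp(−0.07702·12) = 25.795 mg/L
Dose 7 (420 mg at t=48 h): 420·exp(−0.07702·4) = 308.644 mg/L
C(52) = 2.825 + 11.644 + 17.188 + 56.710 + 40.719 + 25.795 + 308.644 = 463.526 mg/L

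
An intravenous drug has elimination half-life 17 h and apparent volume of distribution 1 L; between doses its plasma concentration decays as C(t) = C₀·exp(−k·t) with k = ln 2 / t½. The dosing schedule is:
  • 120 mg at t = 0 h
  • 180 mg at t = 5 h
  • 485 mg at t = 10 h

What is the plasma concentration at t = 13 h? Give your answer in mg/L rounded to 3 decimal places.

k = ln 2 / 17 = 0.04077 per h
Dose 1 (120 mg at t=0 h): 120·exp(−0.04077·13) = 70.629 mg/L
Dose 2 (180 mg at t=5 h): 180·exp(−0.04077·8) = 129.901 mg/L
Dose 3 (485 mg at t=10 h): 485·exp(−0.04077·3) = 429.160 mg/L
C(13) = 70.629 + 129.901 + 429.160 = 629.689 mg/L

629.689 mg/L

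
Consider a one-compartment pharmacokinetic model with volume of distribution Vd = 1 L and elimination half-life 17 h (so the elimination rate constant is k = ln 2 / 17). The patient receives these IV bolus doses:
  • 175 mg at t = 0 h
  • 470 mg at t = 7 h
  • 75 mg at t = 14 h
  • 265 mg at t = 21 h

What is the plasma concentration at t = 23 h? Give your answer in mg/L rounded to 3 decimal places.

609.502 mg/L

k = ln 2 / 17 = 0.04077 per h
Dose 1 (175 mg at t=0 h): 175·exp(−0.04077·23) = 68.511 mg/L
Dose 2 (470 mg at t=7 h): 470·exp(−0.04077·16) = 244.780 mg/L
Dose 3 (75 mg at t=14 h): 75·exp(−0.04077·9) = 51.963 mg/L
Dose 4 (265 mg at t=21 h): 265·exp(−0.04077·2) = 244.248 mg/L
C(23) = 68.511 + 244.780 + 51.963 + 244.248 = 609.502 mg/L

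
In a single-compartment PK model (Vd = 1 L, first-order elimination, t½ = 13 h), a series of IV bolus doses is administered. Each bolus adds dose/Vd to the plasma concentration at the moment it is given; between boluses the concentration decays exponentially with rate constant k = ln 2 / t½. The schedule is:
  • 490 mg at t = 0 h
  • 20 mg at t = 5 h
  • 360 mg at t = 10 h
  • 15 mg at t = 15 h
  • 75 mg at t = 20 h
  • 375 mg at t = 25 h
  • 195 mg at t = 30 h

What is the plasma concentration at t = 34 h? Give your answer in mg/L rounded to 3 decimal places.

k = ln 2 / 13 = 0.05332 per h
Dose 1 (490 mg at t=0 h): 490·exp(−0.05332·34) = 79.963 mg/L
Dose 2 (20 mg at t=5 h): 20·exp(−0.05332·29) = 4.261 mg/L
Dose 3 (360 mg at t=10 h): 360·exp(−0.05332·24) = 100.128 mg/L
Dose 4 (15 mg at t=15 h): 15·exp(−0.05332·19) = 5.447 mg/L
Dose 5 (75 mg at t=20 h): 75·exp(−0.05332·14) = 35.553 mg/L
Dose 6 (375 mg at t=25 h): 375·exp(−0.05332·9) = 232.074 mg/L
Dose 7 (195 mg at t=30 h): 195·exp(−0.05332·4) = 157.547 mg/L
C(34) = 79.963 + 4.261 + 100.128 + 5.447 + 35.553 + 232.074 + 157.547 = 614.971 mg/L

614.971 mg/L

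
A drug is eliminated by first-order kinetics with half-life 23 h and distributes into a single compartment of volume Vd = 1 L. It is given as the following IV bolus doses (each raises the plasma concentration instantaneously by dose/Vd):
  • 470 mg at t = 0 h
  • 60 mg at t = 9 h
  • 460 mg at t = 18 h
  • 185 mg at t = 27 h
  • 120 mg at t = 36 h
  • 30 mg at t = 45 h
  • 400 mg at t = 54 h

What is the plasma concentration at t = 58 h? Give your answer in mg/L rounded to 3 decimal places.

742.708 mg/L

k = ln 2 / 23 = 0.03014 per h
Dose 1 (470 mg at t=0 h): 470·exp(−0.03014·58) = 81.842 mg/L
Dose 2 (60 mg at t=9 h): 60·exp(−0.03014·49) = 13.703 mg/L
Dose 3 (460 mg at t=18 h): 460·exp(−0.03014·40) = 137.793 mg/L
Dose 4 (185 mg at t=27 h): 185·exp(−0.03014·31) = 72.683 mg/L
Dose 5 (120 mg at t=36 h): 120·exp(−0.03014·22) = 61.836 mg/L
Dose 6 (30 mg at t=45 h): 30·exp(−0.03014·13) = 20.276 mg/L
Dose 7 (400 mg at t=54 h): 400·exp(−0.03014·4) = 354.574 mg/L
C(58) = 81.842 + 13.703 + 137.793 + 72.683 + 61.836 + 20.276 + 354.574 = 742.708 mg/L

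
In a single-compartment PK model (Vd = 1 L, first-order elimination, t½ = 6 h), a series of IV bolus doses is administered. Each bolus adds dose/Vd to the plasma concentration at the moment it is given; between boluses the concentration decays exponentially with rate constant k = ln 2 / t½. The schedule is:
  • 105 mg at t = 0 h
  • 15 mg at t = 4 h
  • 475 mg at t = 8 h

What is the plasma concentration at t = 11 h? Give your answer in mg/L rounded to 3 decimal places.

372.022 mg/L

k = ln 2 / 6 = 0.11552 per h
Dose 1 (105 mg at t=0 h): 105·exp(−0.11552·11) = 29.465 mg/L
Dose 2 (15 mg at t=4 h): 15·exp(−0.11552·7) = 6.682 mg/L
Dose 3 (475 mg at t=8 h): 475·exp(−0.11552·3) = 335.876 mg/L
C(11) = 29.465 + 6.682 + 335.876 = 372.022 mg/L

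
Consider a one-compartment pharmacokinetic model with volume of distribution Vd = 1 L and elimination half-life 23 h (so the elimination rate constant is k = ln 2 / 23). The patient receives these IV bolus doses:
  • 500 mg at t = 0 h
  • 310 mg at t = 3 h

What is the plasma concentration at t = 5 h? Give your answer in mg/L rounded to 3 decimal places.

k = ln 2 / 23 = 0.03014 per h
Dose 1 (500 mg at t=0 h): 500·exp(−0.03014·5) = 430.060 mg/L
Dose 2 (310 mg at t=3 h): 310·exp(−0.03014·2) = 291.867 mg/L
C(5) = 430.060 + 291.867 = 721.927 mg/L

721.927 mg/L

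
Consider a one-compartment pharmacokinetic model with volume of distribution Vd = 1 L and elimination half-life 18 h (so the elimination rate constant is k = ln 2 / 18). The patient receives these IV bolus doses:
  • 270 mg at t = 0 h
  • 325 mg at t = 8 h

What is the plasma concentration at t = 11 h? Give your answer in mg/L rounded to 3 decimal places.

k = ln 2 / 18 = 0.03851 per h
Dose 1 (270 mg at t=0 h): 270·exp(−0.03851·11) = 176.767 mg/L
Dose 2 (325 mg at t=8 h): 325·exp(−0.03851·3) = 289.542 mg/L
C(11) = 176.767 + 289.542 = 466.309 mg/L

466.309 mg/L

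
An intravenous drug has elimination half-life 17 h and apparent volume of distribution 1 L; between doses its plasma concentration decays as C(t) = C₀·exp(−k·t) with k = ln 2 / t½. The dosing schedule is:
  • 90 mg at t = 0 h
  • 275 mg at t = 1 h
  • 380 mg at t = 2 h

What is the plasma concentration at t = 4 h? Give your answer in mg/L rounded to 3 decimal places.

670.036 mg/L

k = ln 2 / 17 = 0.04077 per h
Dose 1 (90 mg at t=0 h): 90·exp(−0.04077·4) = 76.456 mg/L
Dose 2 (275 mg at t=1 h): 275·exp(−0.04077·3) = 243.338 mg/L
Dose 3 (380 mg at t=2 h): 380·exp(−0.04077·2) = 350.242 mg/L
C(4) = 76.456 + 243.338 + 350.242 = 670.036 mg/L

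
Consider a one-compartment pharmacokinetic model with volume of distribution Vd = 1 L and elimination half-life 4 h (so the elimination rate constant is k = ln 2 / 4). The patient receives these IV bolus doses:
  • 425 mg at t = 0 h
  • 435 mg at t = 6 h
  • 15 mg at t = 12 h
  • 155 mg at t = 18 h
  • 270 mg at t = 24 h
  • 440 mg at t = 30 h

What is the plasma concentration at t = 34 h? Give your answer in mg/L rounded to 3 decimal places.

282.321 mg/L

k = ln 2 / 4 = 0.17329 per h
Dose 1 (425 mg at t=0 h): 425·exp(−0.17329·34) = 1.174 mg/L
Dose 2 (435 mg at t=6 h): 435·exp(−0.17329·28) = 3.398 mg/L
Dose 3 (15 mg at t=12 h): 15·exp(−0.17329·22) = 0.331 mg/L
Dose 4 (155 mg at t=18 h): 155·exp(−0.17329·16) = 9.688 mg/L
Dose 5 (270 mg at t=24 h): 270·exp(−0.17329·10) = 47.730 mg/L
Dose 6 (440 mg at t=30 h): 440·exp(−0.17329·4) = 220.000 mg/L
C(34) = 1.174 + 3.398 + 0.331 + 9.688 + 47.730 + 220.000 = 282.321 mg/L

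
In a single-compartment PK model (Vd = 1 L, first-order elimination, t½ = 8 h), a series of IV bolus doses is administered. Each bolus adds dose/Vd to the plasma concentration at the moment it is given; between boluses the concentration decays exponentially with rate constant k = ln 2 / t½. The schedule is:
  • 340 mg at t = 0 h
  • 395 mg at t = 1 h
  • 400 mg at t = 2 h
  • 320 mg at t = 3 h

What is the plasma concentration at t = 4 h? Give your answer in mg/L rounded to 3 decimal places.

k = ln 2 / 8 = 0.08664 per h
Dose 1 (340 mg at t=0 h): 340·exp(−0.08664·4) = 240.416 mg/L
Dose 2 (395 mg at t=1 h): 395·exp(−0.08664·3) = 304.587 mg/L
Dose 3 (400 mg at t=2 h): 400·exp(−0.08664·2) = 336.359 mg/L
Dose 4 (320 mg at t=3 h): 320·exp(−0.08664·1) = 293.441 mg/L
C(4) = 240.416 + 304.587 + 336.359 + 293.441 = 1174.803 mg/L

1174.803 mg/L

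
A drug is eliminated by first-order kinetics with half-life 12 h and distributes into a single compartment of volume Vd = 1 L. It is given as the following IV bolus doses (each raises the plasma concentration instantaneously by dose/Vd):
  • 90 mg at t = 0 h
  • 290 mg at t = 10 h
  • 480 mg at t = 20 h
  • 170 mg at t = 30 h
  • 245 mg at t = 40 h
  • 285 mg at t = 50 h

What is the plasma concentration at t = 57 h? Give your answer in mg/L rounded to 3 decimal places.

k = ln 2 / 12 = 0.05776 per h
Dose 1 (90 mg at t=0 h): 90·exp(−0.05776·57) = 3.345 mg/L
Dose 2 (290 mg at t=10 h): 290·exp(−0.05776·47) = 19.203 mg/L
Dose 3 (480 mg at t=20 h): 480·exp(−0.05776·37) = 56.632 mg/L
Dose 4 (170 mg at t=30 h): 170·exp(−0.05776·27) = 35.738 mg/L
Dose 5 (245 mg at t=40 h): 245·exp(−0.05776·17) = 91.771 mg/L
Dose 6 (285 mg at t=50 h): 285·exp(−0.05776·7) = 190.215 mg/L
C(57) = 3.345 + 19.203 + 56.632 + 35.738 + 91.771 + 190.215 = 396.904 mg/L

396.904 mg/L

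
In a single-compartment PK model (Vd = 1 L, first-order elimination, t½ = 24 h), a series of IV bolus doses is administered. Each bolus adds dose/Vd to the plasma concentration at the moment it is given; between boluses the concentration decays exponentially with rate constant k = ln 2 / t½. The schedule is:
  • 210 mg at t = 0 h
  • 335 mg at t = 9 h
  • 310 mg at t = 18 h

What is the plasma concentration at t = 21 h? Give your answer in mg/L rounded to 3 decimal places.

k = ln 2 / 24 = 0.02888 per h
Dose 1 (210 mg at t=0 h): 210·exp(−0.02888·21) = 114.503 mg/L
Dose 2 (335 mg at t=9 h): 335·exp(−0.02888·12) = 236.881 mg/L
Dose 3 (310 mg at t=18 h): 310·exp(−0.02888·3) = 284.271 mg/L
C(21) = 114.503 + 236.881 + 284.271 = 635.655 mg/L

635.655 mg/L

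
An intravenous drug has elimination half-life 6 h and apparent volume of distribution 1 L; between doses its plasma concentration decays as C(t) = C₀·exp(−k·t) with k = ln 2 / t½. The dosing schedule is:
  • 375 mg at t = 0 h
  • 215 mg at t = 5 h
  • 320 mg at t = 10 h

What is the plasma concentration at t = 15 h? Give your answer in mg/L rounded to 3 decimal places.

313.606 mg/L

k = ln 2 / 6 = 0.11552 per h
Dose 1 (375 mg at t=0 h): 375·exp(−0.11552·15) = 66.291 mg/L
Dose 2 (215 mg at t=5 h): 215·exp(−0.11552·10) = 67.721 mg/L
Dose 3 (320 mg at t=10 h): 320·exp(−0.11552·5) = 179.594 mg/L
C(15) = 66.291 + 67.721 + 179.594 = 313.606 mg/L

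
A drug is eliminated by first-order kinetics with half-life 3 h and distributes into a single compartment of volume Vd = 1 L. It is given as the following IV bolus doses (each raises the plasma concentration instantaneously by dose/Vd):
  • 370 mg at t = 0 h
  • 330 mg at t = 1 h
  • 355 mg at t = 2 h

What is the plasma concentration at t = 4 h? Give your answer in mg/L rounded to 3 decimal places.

535.471 mg/L

k = ln 2 / 3 = 0.23105 per h
Dose 1 (370 mg at t=0 h): 370·exp(−0.23105·4) = 146.835 mg/L
Dose 2 (330 mg at t=1 h): 330·exp(−0.23105·3) = 165.000 mg/L
Dose 3 (355 mg at t=2 h): 355·exp(−0.23105·2) = 223.636 mg/L
C(4) = 146.835 + 165.000 + 223.636 = 535.471 mg/L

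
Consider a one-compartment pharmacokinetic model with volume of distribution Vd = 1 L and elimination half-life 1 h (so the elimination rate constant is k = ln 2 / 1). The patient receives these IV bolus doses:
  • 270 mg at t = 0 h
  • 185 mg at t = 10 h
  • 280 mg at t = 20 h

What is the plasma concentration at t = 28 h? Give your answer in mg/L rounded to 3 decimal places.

k = ln 2 / 1 = 0.69315 per h
Dose 1 (270 mg at t=0 h): 270·exp(−0.69315·28) = 0.000 mg/L
Dose 2 (185 mg at t=10 h): 185·exp(−0.69315·18) = 0.001 mg/L
Dose 3 (280 mg at t=20 h): 280·exp(−0.69315·8) = 1.094 mg/L
C(28) = 0.000 + 0.001 + 1.094 = 1.094 mg/L

1.094 mg/L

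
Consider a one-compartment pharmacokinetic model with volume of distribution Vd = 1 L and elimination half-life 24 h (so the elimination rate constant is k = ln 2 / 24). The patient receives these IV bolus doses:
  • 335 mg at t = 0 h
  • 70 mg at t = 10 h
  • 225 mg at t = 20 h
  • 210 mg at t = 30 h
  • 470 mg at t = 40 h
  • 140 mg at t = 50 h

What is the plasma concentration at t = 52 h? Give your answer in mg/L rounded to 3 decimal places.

760.441 mg/L

k = ln 2 / 24 = 0.02888 per h
Dose 1 (335 mg at t=0 h): 335·exp(−0.02888·52) = 74.613 mg/L
Dose 2 (70 mg at t=10 h): 70·exp(−0.02888·42) = 20.811 mg/L
Dose 3 (225 mg at t=20 h): 225·exp(−0.02888·32) = 89.291 mg/L
Dose 4 (210 mg at t=30 h): 210·exp(−0.02888·22) = 111.244 mg/L
Dose 5 (470 mg at t=40 h): 470·exp(−0.02888·12) = 332.340 mg/L
Dose 6 (140 mg at t=50 h): 140·exp(−0.02888·2) = 132.142 mg/L
C(52) = 74.613 + 20.811 + 89.291 + 111.244 + 332.340 + 132.142 = 760.441 mg/L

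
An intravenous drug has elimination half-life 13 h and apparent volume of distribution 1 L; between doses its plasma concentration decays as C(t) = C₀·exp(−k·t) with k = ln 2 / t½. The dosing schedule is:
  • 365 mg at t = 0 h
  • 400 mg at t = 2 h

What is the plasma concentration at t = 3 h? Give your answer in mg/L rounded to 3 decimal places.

690.277 mg/L

k = ln 2 / 13 = 0.05332 per h
Dose 1 (365 mg at t=0 h): 365·exp(−0.05332·3) = 311.046 mg/L
Dose 2 (400 mg at t=2 h): 400·exp(−0.05332·1) = 379.231 mg/L
C(3) = 311.046 + 379.231 = 690.277 mg/L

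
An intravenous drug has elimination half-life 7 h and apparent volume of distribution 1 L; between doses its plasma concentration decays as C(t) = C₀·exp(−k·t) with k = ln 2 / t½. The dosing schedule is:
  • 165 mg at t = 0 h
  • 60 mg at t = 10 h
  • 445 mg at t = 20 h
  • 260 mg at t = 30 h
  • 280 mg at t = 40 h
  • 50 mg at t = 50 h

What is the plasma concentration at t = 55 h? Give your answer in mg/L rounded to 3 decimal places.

131.061 mg/L

k = ln 2 / 7 = 0.09902 per h
Dose 1 (165 mg at t=0 h): 165·exp(−0.09902·55) = 0.712 mg/L
Dose 2 (60 mg at t=10 h): 60·exp(−0.09902·45) = 0.697 mg/L
Dose 3 (445 mg at t=20 h): 445·exp(−0.09902·35) = 13.906 mg/L
Dose 4 (260 mg at t=30 h): 260·exp(−0.09902·25) = 21.871 mg/L
Dose 5 (280 mg at t=40 h): 280·exp(−0.09902·15) = 63.401 mg/L
Dose 6 (50 mg at t=50 h): 50·exp(−0.09902·5) = 30.475 mg/L
C(55) = 0.712 + 0.697 + 13.906 + 21.871 + 63.401 + 30.475 = 131.061 mg/L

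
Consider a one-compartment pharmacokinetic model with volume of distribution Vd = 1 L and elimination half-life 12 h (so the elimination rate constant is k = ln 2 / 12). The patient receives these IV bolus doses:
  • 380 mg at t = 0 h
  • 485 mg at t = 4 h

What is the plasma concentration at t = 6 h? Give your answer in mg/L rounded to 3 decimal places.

k = ln 2 / 12 = 0.05776 per h
Dose 1 (380 mg at t=0 h): 380·exp(−0.05776·6) = 268.701 mg/L
Dose 2 (485 mg at t=4 h): 485·exp(−0.05776·2) = 432.086 mg/L
C(6) = 268.701 + 432.086 = 700.786 mg/L

700.786 mg/L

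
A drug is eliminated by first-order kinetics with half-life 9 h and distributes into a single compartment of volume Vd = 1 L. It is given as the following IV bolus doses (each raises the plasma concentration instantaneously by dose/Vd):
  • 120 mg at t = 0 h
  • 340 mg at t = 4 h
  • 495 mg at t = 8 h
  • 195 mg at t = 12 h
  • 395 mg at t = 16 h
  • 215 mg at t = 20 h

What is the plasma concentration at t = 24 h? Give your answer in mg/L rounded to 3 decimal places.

k = ln 2 / 9 = 0.07702 per h
Dose 1 (120 mg at t=0 h): 120·exp(−0.07702·24) = 18.899 mg/L
Dose 2 (340 mg at t=4 h): 340·exp(−0.07702·20) = 72.866 mg/L
Dose 3 (495 mg at t=8 h): 495·exp(−0.07702·16) = 144.358 mg/L
Dose 4 (195 mg at t=12 h): 195·exp(−0.07702·12) = 77.386 mg/L
Dose 5 (395 mg at t=16 h): 395·exp(−0.07702·8) = 213.312 mg/L
Dose 6 (215 mg at t=20 h): 215·exp(−0.07702·4) = 157.996 mg/L
C(24) = 18.899 + 72.866 + 144.358 + 77.386 + 213.312 + 157.996 = 684.817 mg/L

684.817 mg/L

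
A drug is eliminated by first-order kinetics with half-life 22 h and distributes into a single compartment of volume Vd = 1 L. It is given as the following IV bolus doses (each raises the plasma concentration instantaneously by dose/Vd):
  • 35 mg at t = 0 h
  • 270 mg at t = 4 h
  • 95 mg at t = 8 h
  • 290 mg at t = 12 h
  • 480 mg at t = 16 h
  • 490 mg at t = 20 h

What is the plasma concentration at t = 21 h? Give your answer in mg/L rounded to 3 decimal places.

1342.407 mg/L

k = ln 2 / 22 = 0.03151 per h
Dose 1 (35 mg at t=0 h): 35·exp(−0.03151·21) = 18.060 mg/L
Dose 2 (270 mg at t=4 h): 270·exp(−0.03151·17) = 158.034 mg/L
Dose 3 (95 mg at t=8 h): 95·exp(−0.03151·13) = 63.073 mg/L
Dose 4 (290 mg at t=12 h): 290·exp(−0.03151·9) = 218.398 mg/L
Dose 5 (480 mg at t=16 h): 480·exp(−0.03151·5) = 410.039 mg/L
Dose 6 (490 mg at t=20 h): 490·exp(−0.03151·1) = 474.802 mg/L
C(21) = 18.060 + 158.034 + 63.073 + 218.398 + 410.039 + 474.802 = 1342.407 mg/L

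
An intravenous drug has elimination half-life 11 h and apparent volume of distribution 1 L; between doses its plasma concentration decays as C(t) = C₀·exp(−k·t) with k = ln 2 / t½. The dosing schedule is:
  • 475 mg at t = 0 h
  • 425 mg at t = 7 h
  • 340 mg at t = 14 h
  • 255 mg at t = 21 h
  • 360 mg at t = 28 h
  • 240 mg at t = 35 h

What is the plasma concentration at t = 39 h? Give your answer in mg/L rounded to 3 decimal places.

616.175 mg/L

k = ln 2 / 11 = 0.06301 per h
Dose 1 (475 mg at t=0 h): 475·exp(−0.06301·39) = 40.682 mg/L
Dose 2 (425 mg at t=7 h): 425·exp(−0.06301·32) = 56.580 mg/L
Dose 3 (340 mg at t=14 h): 340·exp(−0.06301·25) = 70.359 mg/L
Dose 4 (255 mg at t=21 h): 255·exp(−0.06301·18) = 82.025 mg/L
Dose 5 (360 mg at t=28 h): 360·exp(−0.06301·11) = 180.000 mg/L
Dose 6 (240 mg at t=35 h): 240·exp(−0.06301·4) = 186.529 mg/L
C(39) = 40.682 + 56.580 + 70.359 + 82.025 + 180.000 + 186.529 = 616.175 mg/L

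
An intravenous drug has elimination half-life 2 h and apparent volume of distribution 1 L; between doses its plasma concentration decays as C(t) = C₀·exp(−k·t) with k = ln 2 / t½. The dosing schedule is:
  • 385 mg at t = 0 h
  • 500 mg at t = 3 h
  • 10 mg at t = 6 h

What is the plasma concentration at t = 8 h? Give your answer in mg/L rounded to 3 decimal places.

117.451 mg/L

k = ln 2 / 2 = 0.34657 per h
Dose 1 (385 mg at t=0 h): 385·exp(−0.34657·8) = 24.062 mg/L
Dose 2 (500 mg at t=3 h): 500·exp(−0.34657·5) = 88.388 mg/L
Dose 3 (10 mg at t=6 h): 10·exp(−0.34657·2) = 5.000 mg/L
C(8) = 24.062 + 88.388 + 5.000 = 117.451 mg/L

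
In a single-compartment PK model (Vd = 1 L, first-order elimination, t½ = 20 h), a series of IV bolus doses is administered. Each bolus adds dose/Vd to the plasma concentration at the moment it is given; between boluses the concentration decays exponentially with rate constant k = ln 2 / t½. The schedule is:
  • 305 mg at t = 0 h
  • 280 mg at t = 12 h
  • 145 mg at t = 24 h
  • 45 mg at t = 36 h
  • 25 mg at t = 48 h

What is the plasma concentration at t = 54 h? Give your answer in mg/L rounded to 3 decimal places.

207.936 mg/L

k = ln 2 / 20 = 0.03466 per h
Dose 1 (305 mg at t=0 h): 305·exp(−0.03466·54) = 46.937 mg/L
Dose 2 (280 mg at t=12 h): 280·exp(−0.03466·42) = 65.312 mg/L
Dose 3 (145 mg at t=24 h): 145·exp(−0.03466·30) = 51.265 mg/L
Dose 4 (45 mg at t=36 h): 45·exp(−0.03466·18) = 24.115 mg/L
Dose 5 (25 mg at t=48 h): 25·exp(−0.03466·6) = 20.306 mg/L
C(54) = 46.937 + 65.312 + 51.265 + 24.115 + 20.306 = 207.936 mg/L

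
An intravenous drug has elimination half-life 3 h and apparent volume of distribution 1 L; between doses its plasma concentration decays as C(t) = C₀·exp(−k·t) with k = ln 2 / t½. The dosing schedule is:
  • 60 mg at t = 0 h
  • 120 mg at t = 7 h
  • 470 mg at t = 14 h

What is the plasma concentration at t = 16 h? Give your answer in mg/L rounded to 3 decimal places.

312.570 mg/L

k = ln 2 / 3 = 0.23105 per h
Dose 1 (60 mg at t=0 h): 60·exp(−0.23105·16) = 1.488 mg/L
Dose 2 (120 mg at t=7 h): 120·exp(−0.23105·9) = 15.000 mg/L
Dose 3 (470 mg at t=14 h): 470·exp(−0.23105·2) = 296.081 mg/L
C(16) = 1.488 + 15.000 + 296.081 = 312.570 mg/L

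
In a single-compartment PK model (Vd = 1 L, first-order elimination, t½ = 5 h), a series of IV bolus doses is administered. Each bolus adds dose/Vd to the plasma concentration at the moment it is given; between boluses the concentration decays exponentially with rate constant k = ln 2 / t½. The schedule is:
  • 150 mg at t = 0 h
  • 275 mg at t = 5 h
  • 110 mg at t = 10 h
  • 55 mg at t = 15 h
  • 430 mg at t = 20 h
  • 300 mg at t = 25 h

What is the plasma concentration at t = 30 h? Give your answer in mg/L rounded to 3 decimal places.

k = ln 2 / 5 = 0.13863 per h
Dose 1 (150 mg at t=0 h): 150·exp(−0.13863·30) = 2.344 mg/L
Dose 2 (275 mg at t=5 h): 275·exp(−0.13863·25) = 8.594 mg/L
Dose 3 (110 mg at t=10 h): 110·exp(−0.13863·20) = 6.875 mg/L
Dose 4 (55 mg at t=15 h): 55·exp(−0.13863·15) = 6.875 mg/L
Dose 5 (430 mg at t=20 h): 430·exp(−0.13863·10) = 107.500 mg/L
Dose 6 (300 mg at t=25 h): 300·exp(−0.13863·5) = 150.000 mg/L
C(30) = 2.344 + 8.594 + 6.875 + 6.875 + 107.500 + 150.000 = 282.188 mg/L

282.188 mg/L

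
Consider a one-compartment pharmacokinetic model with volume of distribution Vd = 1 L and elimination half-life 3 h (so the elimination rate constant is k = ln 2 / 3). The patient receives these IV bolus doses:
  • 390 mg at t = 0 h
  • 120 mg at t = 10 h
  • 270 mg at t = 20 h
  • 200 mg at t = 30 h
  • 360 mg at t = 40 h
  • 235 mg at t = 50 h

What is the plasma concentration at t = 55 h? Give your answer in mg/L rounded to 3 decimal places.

k = ln 2 / 3 = 0.23105 per h
Dose 1 (390 mg at t=0 h): 390·exp(−0.23105·55) = 0.001 mg/L
Dose 2 (120 mg at t=10 h): 120·exp(−0.23105·45) = 0.004 mg/L
Dose 3 (270 mg at t=20 h): 270·exp(−0.23105·35) = 0.083 mg/L
Dose 4 (200 mg at t=30 h): 200·exp(−0.23105·25) = 0.620 mg/L
Dose 5 (360 mg at t=40 h): 360·exp(−0.23105·15) = 11.250 mg/L
Dose 6 (235 mg at t=50 h): 235·exp(−0.23105·5) = 74.020 mg/L
C(55) = 0.001 + 0.004 + 0.083 + 0.620 + 11.250 + 74.020 = 85.978 mg/L

85.978 mg/L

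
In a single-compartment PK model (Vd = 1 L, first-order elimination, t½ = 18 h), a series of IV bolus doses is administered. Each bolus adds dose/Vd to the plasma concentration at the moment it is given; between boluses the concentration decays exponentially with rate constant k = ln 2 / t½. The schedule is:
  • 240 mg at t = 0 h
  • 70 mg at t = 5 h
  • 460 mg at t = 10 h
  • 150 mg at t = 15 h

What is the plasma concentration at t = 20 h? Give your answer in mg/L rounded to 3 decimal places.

k = ln 2 / 18 = 0.03851 per h
Dose 1 (240 mg at t=0 h): 240·exp(−0.03851·20) = 111.105 mg/L
Dose 2 (70 mg at t=5 h): 70·exp(−0.03851·15) = 39.286 mg/L
Dose 3 (460 mg at t=10 h): 460·exp(−0.03851·10) = 312.982 mg/L
Dose 4 (150 mg at t=15 h): 150·exp(−0.03851·5) = 123.729 mg/L
C(20) = 111.105 + 39.286 + 312.982 + 123.729 = 587.102 mg/L

587.102 mg/L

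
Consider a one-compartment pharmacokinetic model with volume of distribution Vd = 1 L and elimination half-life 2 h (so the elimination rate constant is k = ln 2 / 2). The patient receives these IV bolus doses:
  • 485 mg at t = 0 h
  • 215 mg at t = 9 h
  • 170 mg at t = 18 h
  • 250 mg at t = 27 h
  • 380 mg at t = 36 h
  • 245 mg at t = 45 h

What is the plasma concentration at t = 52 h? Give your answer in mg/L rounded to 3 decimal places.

k = ln 2 / 2 = 0.34657 per h
Dose 1 (485 mg at t=0 h): 485·exp(−0.34657·52) = 0.000 mg/L
Dose 2 (215 mg at t=9 h): 215·exp(−0.34657·43) = 0.000 mg/L
Dose 3 (170 mg at t=18 h): 170·exp(−0.34657·34) = 0.001 mg/L
Dose 4 (250 mg at t=27 h): 250·exp(−0.34657·25) = 0.043 mg/L
Dose 5 (380 mg at t=36 h): 380·exp(−0.34657·16) = 1.484 mg/L
Dose 6 (245 mg at t=45 h): 245·exp(−0.34657·7) = 21.655 mg/L
C(52) = 0.000 + 0.000 + 0.001 + 0.043 + 1.484 + 21.655 = 23.184 mg/L

23.184 mg/L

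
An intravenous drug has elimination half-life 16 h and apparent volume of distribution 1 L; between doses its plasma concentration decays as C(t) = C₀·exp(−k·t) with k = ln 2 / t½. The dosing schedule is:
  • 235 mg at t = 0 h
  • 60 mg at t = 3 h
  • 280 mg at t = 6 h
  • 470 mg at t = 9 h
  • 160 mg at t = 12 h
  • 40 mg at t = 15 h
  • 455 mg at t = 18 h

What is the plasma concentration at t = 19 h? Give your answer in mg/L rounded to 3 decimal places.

1184.859 mg/L

k = ln 2 / 16 = 0.04332 per h
Dose 1 (235 mg at t=0 h): 235·exp(−0.04332·19) = 103.180 mg/L
Dose 2 (60 mg at t=3 h): 60·exp(−0.04332·16) = 30.000 mg/L
Dose 3 (280 mg at t=6 h): 280·exp(−0.04332·13) = 159.430 mg/L
Dose 4 (470 mg at t=9 h): 470·exp(−0.04332·10) = 304.757 mg/L
Dose 5 (160 mg at t=12 h): 160·exp(−0.04332·7) = 118.146 mg/L
Dose 6 (40 mg at t=15 h): 40·exp(−0.04332·4) = 33.636 mg/L
Dose 7 (455 mg at t=18 h): 455·exp(−0.04332·1) = 435.709 mg/L
C(19) = 103.180 + 30.000 + 159.430 + 304.757 + 118.146 + 33.636 + 435.709 = 1184.859 mg/L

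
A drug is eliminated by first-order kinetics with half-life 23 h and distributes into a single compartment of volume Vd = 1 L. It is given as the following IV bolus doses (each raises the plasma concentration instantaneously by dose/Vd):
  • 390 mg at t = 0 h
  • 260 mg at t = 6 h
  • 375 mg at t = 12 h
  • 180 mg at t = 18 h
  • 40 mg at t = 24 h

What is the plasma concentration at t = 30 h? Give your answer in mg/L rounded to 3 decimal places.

k = ln 2 / 23 = 0.03014 per h
Dose 1 (390 mg at t=0 h): 390·exp(−0.03014·30) = 157.913 mg/L
Dose 2 (260 mg at t=6 h): 260·exp(−0.03014·24) = 126.141 mg/L
Dose 3 (375 mg at t=12 h): 375·exp(−0.03014·18) = 217.993 mg/L
Dose 4 (180 mg at t=18 h): 180·exp(−0.03014·12) = 125.376 mg/L
Dose 5 (40 mg at t=24 h): 40·exp(−0.03014·6) = 33.383 mg/L
C(30) = 157.913 + 126.141 + 217.993 + 125.376 + 33.383 = 660.805 mg/L

660.805 mg/L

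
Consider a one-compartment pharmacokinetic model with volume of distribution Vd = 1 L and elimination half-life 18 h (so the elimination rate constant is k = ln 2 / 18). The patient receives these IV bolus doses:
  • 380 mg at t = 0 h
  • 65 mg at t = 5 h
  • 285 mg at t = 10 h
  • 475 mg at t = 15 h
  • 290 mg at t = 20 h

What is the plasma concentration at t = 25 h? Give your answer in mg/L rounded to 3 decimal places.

897.545 mg/L

k = ln 2 / 18 = 0.03851 per h
Dose 1 (380 mg at t=0 h): 380·exp(−0.03851·25) = 145.106 mg/L
Dose 2 (65 mg at t=5 h): 65·exp(−0.03851·20) = 30.091 mg/L
Dose 3 (285 mg at t=10 h): 285·exp(−0.03851·15) = 159.951 mg/L
Dose 4 (475 mg at t=15 h): 475·exp(−0.03851·10) = 323.188 mg/L
Dose 5 (290 mg at t=20 h): 290·exp(−0.03851·5) = 239.210 mg/L
C(25) = 145.106 + 30.091 + 159.951 + 323.188 + 239.210 = 897.545 mg/L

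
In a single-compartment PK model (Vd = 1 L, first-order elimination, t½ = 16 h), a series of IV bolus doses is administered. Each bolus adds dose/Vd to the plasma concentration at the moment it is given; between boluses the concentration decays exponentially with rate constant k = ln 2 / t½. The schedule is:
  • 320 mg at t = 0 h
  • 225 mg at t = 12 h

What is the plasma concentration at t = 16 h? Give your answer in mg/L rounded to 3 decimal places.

k = ln 2 / 16 = 0.04332 per h
Dose 1 (320 mg at t=0 h): 320·exp(−0.04332·16) = 160.000 mg/L
Dose 2 (225 mg at t=12 h): 225·exp(−0.04332·4) = 189.202 mg/L
C(16) = 160.000 + 189.202 = 349.202 mg/L

349.202 mg/L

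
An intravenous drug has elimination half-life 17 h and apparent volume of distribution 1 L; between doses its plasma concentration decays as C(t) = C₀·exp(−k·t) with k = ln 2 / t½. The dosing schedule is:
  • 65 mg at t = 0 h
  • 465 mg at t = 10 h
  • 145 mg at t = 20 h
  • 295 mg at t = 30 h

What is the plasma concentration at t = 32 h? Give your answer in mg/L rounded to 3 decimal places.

568.044 mg/L

k = ln 2 / 17 = 0.04077 per h
Dose 1 (65 mg at t=0 h): 65·exp(−0.04077·32) = 17.631 mg/L
Dose 2 (465 mg at t=10 h): 465·exp(−0.04077·22) = 189.620 mg/L
Dose 3 (145 mg at t=20 h): 145·exp(−0.04077·12) = 88.895 mg/L
Dose 4 (295 mg at t=30 h): 295·exp(−0.04077·2) = 271.898 mg/L
C(32) = 17.631 + 189.620 + 88.895 + 271.898 = 568.044 mg/L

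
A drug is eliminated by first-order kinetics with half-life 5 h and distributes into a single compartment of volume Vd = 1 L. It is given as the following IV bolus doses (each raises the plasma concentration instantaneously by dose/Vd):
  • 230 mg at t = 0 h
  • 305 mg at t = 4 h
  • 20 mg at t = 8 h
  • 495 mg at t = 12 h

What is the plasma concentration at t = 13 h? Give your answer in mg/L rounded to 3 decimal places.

k = ln 2 / 5 = 0.13863 per h
Dose 1 (230 mg at t=0 h): 230·exp(−0.13863·13) = 37.936 mg/L
Dose 2 (305 mg at t=4 h): 305·exp(−0.13863·9) = 87.588 mg/L
Dose 3 (20 mg at t=8 h): 20·exp(−0.13863·5) = 10.000 mg/L
Dose 4 (495 mg at t=12 h): 495·exp(−0.13863·1) = 430.923 mg/L
C(13) = 37.936 + 87.588 + 10.000 + 430.923 = 566.447 mg/L

566.447 mg/L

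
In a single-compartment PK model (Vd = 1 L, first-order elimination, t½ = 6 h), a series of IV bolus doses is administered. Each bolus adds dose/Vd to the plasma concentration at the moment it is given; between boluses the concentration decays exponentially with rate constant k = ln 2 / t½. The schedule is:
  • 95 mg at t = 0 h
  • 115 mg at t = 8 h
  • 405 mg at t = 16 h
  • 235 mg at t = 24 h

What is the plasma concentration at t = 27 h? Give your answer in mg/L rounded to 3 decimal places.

296.824 mg/L

k = ln 2 / 6 = 0.11552 per h
Dose 1 (95 mg at t=0 h): 95·exp(−0.11552·27) = 4.198 mg/L
Dose 2 (115 mg at t=8 h): 115·exp(−0.11552·19) = 12.807 mg/L
Dose 3 (405 mg at t=16 h): 405·exp(−0.11552·11) = 113.649 mg/L
Dose 4 (235 mg at t=24 h): 235·exp(−0.11552·3) = 166.170 mg/L
C(27) = 4.198 + 12.807 + 113.649 + 166.170 = 296.824 mg/L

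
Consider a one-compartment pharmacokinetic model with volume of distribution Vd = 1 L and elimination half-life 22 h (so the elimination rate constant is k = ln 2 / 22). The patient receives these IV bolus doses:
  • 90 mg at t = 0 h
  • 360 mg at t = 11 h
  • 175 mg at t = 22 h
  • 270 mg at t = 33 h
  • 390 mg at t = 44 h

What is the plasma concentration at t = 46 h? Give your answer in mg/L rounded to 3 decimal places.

768.231 mg/L

k = ln 2 / 22 = 0.03151 per h
Dose 1 (90 mg at t=0 h): 90·exp(−0.03151·46) = 21.126 mg/L
Dose 2 (360 mg at t=11 h): 360·exp(−0.03151·35) = 119.506 mg/L
Dose 3 (175 mg at t=22 h): 175·exp(−0.03151·24) = 82.156 mg/L
Dose 4 (270 mg at t=33 h): 270·exp(−0.03151·13) = 179.260 mg/L
Dose 5 (390 mg at t=44 h): 390·exp(−0.03151·2) = 366.183 mg/L
C(46) = 21.126 + 119.506 + 82.156 + 179.260 + 366.183 = 768.231 mg/L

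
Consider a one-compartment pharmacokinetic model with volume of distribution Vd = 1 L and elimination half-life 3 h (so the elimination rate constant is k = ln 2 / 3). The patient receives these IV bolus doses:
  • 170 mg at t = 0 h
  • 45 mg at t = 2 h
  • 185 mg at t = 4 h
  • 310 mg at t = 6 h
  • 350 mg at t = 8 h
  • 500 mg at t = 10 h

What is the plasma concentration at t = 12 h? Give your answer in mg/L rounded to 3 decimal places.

575.603 mg/L

k = ln 2 / 3 = 0.23105 per h
Dose 1 (170 mg at t=0 h): 170·exp(−0.23105·12) = 10.625 mg/L
Dose 2 (45 mg at t=2 h): 45·exp(−0.23105·10) = 4.465 mg/L
Dose 3 (185 mg at t=4 h): 185·exp(−0.23105·8) = 29.136 mg/L
Dose 4 (310 mg at t=6 h): 310·exp(−0.23105·6) = 77.500 mg/L
Dose 5 (350 mg at t=8 h): 350·exp(−0.23105·4) = 138.898 mg/L
Dose 6 (500 mg at t=10 h): 500·exp(−0.23105·2) = 314.980 mg/L
C(12) = 10.625 + 4.465 + 29.136 + 77.500 + 138.898 + 314.980 = 575.603 mg/L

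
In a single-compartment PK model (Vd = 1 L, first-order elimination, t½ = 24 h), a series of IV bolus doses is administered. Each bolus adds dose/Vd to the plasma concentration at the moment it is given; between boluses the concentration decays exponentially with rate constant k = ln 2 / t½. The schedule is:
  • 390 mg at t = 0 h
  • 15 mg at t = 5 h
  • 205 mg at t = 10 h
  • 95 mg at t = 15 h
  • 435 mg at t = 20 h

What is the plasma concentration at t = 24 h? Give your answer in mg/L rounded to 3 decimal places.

k = ln 2 / 24 = 0.02888 per h
Dose 1 (390 mg at t=0 h): 390·exp(−0.02888·24) = 195.000 mg/L
Dose 2 (15 mg at t=5 h): 15·exp(−0.02888·19) = 8.665 mg/L
Dose 3 (205 mg at t=10 h): 205·exp(−0.02888·14) = 136.821 mg/L
Dose 4 (95 mg at t=15 h): 95·exp(−0.02888·9) = 73.255 mg/L
Dose 5 (435 mg at t=20 h): 435·exp(−0.02888·4) = 387.541 mg/L
C(24) = 195.000 + 8.665 + 136.821 + 73.255 + 387.541 = 801.282 mg/L

801.282 mg/L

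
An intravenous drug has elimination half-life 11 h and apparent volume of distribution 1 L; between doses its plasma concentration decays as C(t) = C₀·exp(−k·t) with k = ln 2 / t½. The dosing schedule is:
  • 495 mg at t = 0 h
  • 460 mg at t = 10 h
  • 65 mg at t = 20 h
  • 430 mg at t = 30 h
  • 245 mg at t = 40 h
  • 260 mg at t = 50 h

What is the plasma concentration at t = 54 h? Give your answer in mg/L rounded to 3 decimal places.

451.097 mg/L

k = ln 2 / 11 = 0.06301 per h
Dose 1 (495 mg at t=0 h): 495·exp(−0.06301·54) = 16.475 mg/L
Dose 2 (460 mg at t=10 h): 460·exp(−0.06301·44) = 28.750 mg/L
Dose 3 (65 mg at t=20 h): 65·exp(−0.06301·34) = 7.629 mg/L
Dose 4 (430 mg at t=30 h): 430·exp(−0.06301·24) = 94.771 mg/L
Dose 5 (245 mg at t=40 h): 245·exp(−0.06301·14) = 101.400 mg/L
Dose 6 (260 mg at t=50 h): 260·exp(−0.06301·4) = 202.073 mg/L
C(54) = 16.475 + 28.750 + 7.629 + 94.771 + 101.400 + 202.073 = 451.097 mg/L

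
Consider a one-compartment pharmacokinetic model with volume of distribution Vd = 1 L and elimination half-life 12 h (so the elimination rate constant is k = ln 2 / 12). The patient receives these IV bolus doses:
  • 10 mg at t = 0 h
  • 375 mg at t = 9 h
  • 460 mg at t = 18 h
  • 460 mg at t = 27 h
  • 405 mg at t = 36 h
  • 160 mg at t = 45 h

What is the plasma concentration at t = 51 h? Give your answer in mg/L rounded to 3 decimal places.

k = ln 2 / 12 = 0.05776 per h
Dose 1 (10 mg at t=0 h): 10·exp(−0.05776·51) = 0.526 mg/L
Dose 2 (375 mg at t=9 h): 375·exp(−0.05776·42) = 33.146 mg/L
Dose 3 (460 mg at t=18 h): 460·exp(−0.05776·33) = 68.379 mg/L
Dose 4 (460 mg at t=27 h): 460·exp(−0.05776·24) = 115.000 mg/L
Dose 5 (405 mg at t=36 h): 405·exp(−0.05776·15) = 170.282 mg/L
Dose 6 (160 mg at t=45 h): 160·exp(−0.05776·6) = 113.137 mg/L
C(51) = 0.526 + 33.146 + 68.379 + 115.000 + 170.282 + 113.137 = 500.469 mg/L

500.469 mg/L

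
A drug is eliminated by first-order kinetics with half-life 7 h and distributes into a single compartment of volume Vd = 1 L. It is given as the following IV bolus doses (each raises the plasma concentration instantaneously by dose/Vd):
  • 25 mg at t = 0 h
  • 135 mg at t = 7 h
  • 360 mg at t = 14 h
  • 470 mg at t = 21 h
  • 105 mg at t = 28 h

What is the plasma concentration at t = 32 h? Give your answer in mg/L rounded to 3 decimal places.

301.776 mg/L

k = ln 2 / 7 = 0.09902 per h
Dose 1 (25 mg at t=0 h): 25·exp(−0.09902·32) = 1.051 mg/L
Dose 2 (135 mg at t=7 h): 135·exp(−0.09902·25) = 11.356 mg/L
Dose 3 (360 mg at t=14 h): 360·exp(−0.09902·18) = 60.566 mg/L
Dose 4 (470 mg at t=21 h): 470·exp(−0.09902·11) = 158.143 mg/L
Dose 5 (105 mg at t=28 h): 105·exp(−0.09902·4) = 70.660 mg/L
C(32) = 1.051 + 11.356 + 60.566 + 158.143 + 70.660 = 301.776 mg/L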